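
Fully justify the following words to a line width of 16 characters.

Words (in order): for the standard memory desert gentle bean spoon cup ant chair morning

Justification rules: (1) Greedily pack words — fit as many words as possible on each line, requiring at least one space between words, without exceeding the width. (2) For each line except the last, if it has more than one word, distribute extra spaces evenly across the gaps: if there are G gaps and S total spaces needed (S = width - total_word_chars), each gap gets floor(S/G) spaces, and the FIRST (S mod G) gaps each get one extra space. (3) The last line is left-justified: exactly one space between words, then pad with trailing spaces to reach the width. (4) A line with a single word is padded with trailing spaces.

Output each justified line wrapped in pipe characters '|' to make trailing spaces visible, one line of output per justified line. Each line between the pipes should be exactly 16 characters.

Answer: |for the standard|
|memory    desert|
|gentle      bean|
|spoon   cup  ant|
|chair morning   |

Derivation:
Line 1: ['for', 'the', 'standard'] (min_width=16, slack=0)
Line 2: ['memory', 'desert'] (min_width=13, slack=3)
Line 3: ['gentle', 'bean'] (min_width=11, slack=5)
Line 4: ['spoon', 'cup', 'ant'] (min_width=13, slack=3)
Line 5: ['chair', 'morning'] (min_width=13, slack=3)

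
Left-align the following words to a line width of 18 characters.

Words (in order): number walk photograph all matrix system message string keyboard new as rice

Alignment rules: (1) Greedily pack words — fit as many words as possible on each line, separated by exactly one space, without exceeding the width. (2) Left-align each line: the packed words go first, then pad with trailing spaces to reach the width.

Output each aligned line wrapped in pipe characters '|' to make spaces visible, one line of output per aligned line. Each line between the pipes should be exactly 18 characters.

Answer: |number walk       |
|photograph all    |
|matrix system     |
|message string    |
|keyboard new as   |
|rice              |

Derivation:
Line 1: ['number', 'walk'] (min_width=11, slack=7)
Line 2: ['photograph', 'all'] (min_width=14, slack=4)
Line 3: ['matrix', 'system'] (min_width=13, slack=5)
Line 4: ['message', 'string'] (min_width=14, slack=4)
Line 5: ['keyboard', 'new', 'as'] (min_width=15, slack=3)
Line 6: ['rice'] (min_width=4, slack=14)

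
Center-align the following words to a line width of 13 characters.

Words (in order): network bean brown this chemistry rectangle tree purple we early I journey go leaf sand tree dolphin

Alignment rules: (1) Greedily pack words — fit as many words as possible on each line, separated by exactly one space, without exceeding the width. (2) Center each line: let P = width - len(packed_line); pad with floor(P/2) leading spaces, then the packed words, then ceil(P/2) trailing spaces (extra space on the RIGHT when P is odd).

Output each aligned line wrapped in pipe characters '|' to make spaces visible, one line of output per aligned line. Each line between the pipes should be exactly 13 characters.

Line 1: ['network', 'bean'] (min_width=12, slack=1)
Line 2: ['brown', 'this'] (min_width=10, slack=3)
Line 3: ['chemistry'] (min_width=9, slack=4)
Line 4: ['rectangle'] (min_width=9, slack=4)
Line 5: ['tree', 'purple'] (min_width=11, slack=2)
Line 6: ['we', 'early', 'I'] (min_width=10, slack=3)
Line 7: ['journey', 'go'] (min_width=10, slack=3)
Line 8: ['leaf', 'sand'] (min_width=9, slack=4)
Line 9: ['tree', 'dolphin'] (min_width=12, slack=1)

Answer: |network bean |
| brown this  |
|  chemistry  |
|  rectangle  |
| tree purple |
| we early I  |
| journey go  |
|  leaf sand  |
|tree dolphin |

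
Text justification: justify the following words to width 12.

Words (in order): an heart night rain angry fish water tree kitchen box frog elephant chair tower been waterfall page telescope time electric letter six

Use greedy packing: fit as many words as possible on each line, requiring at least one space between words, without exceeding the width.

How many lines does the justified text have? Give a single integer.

Answer: 15

Derivation:
Line 1: ['an', 'heart'] (min_width=8, slack=4)
Line 2: ['night', 'rain'] (min_width=10, slack=2)
Line 3: ['angry', 'fish'] (min_width=10, slack=2)
Line 4: ['water', 'tree'] (min_width=10, slack=2)
Line 5: ['kitchen', 'box'] (min_width=11, slack=1)
Line 6: ['frog'] (min_width=4, slack=8)
Line 7: ['elephant'] (min_width=8, slack=4)
Line 8: ['chair', 'tower'] (min_width=11, slack=1)
Line 9: ['been'] (min_width=4, slack=8)
Line 10: ['waterfall'] (min_width=9, slack=3)
Line 11: ['page'] (min_width=4, slack=8)
Line 12: ['telescope'] (min_width=9, slack=3)
Line 13: ['time'] (min_width=4, slack=8)
Line 14: ['electric'] (min_width=8, slack=4)
Line 15: ['letter', 'six'] (min_width=10, slack=2)
Total lines: 15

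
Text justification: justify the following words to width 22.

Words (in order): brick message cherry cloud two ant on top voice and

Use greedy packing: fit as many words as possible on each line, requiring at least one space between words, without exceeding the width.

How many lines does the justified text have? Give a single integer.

Answer: 3

Derivation:
Line 1: ['brick', 'message', 'cherry'] (min_width=20, slack=2)
Line 2: ['cloud', 'two', 'ant', 'on', 'top'] (min_width=20, slack=2)
Line 3: ['voice', 'and'] (min_width=9, slack=13)
Total lines: 3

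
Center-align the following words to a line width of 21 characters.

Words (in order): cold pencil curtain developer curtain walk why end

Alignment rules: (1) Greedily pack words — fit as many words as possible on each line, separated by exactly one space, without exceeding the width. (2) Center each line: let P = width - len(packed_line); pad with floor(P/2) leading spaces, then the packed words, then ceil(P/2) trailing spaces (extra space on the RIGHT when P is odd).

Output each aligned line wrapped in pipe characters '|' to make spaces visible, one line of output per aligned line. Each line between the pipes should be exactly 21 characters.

Answer: | cold pencil curtain |
|  developer curtain  |
|    walk why end     |

Derivation:
Line 1: ['cold', 'pencil', 'curtain'] (min_width=19, slack=2)
Line 2: ['developer', 'curtain'] (min_width=17, slack=4)
Line 3: ['walk', 'why', 'end'] (min_width=12, slack=9)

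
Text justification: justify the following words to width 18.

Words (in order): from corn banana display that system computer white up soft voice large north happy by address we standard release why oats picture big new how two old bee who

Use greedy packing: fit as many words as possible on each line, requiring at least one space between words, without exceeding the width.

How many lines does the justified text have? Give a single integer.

Line 1: ['from', 'corn', 'banana'] (min_width=16, slack=2)
Line 2: ['display', 'that'] (min_width=12, slack=6)
Line 3: ['system', 'computer'] (min_width=15, slack=3)
Line 4: ['white', 'up', 'soft'] (min_width=13, slack=5)
Line 5: ['voice', 'large', 'north'] (min_width=17, slack=1)
Line 6: ['happy', 'by', 'address'] (min_width=16, slack=2)
Line 7: ['we', 'standard'] (min_width=11, slack=7)
Line 8: ['release', 'why', 'oats'] (min_width=16, slack=2)
Line 9: ['picture', 'big', 'new'] (min_width=15, slack=3)
Line 10: ['how', 'two', 'old', 'bee'] (min_width=15, slack=3)
Line 11: ['who'] (min_width=3, slack=15)
Total lines: 11

Answer: 11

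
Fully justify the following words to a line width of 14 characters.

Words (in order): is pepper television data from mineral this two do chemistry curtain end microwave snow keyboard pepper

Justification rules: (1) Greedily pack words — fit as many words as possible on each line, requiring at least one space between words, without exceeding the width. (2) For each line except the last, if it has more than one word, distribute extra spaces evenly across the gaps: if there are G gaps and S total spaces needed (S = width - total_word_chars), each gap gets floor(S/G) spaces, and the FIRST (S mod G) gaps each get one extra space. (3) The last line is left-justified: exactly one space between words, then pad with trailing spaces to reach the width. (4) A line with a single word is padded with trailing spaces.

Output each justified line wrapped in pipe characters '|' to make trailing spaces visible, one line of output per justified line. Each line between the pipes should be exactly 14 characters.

Line 1: ['is', 'pepper'] (min_width=9, slack=5)
Line 2: ['television'] (min_width=10, slack=4)
Line 3: ['data', 'from'] (min_width=9, slack=5)
Line 4: ['mineral', 'this'] (min_width=12, slack=2)
Line 5: ['two', 'do'] (min_width=6, slack=8)
Line 6: ['chemistry'] (min_width=9, slack=5)
Line 7: ['curtain', 'end'] (min_width=11, slack=3)
Line 8: ['microwave', 'snow'] (min_width=14, slack=0)
Line 9: ['keyboard'] (min_width=8, slack=6)
Line 10: ['pepper'] (min_width=6, slack=8)

Answer: |is      pepper|
|television    |
|data      from|
|mineral   this|
|two         do|
|chemistry     |
|curtain    end|
|microwave snow|
|keyboard      |
|pepper        |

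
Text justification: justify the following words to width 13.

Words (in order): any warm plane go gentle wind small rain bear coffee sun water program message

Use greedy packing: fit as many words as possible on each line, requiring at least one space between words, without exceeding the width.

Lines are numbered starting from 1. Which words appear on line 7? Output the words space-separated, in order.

Answer: program

Derivation:
Line 1: ['any', 'warm'] (min_width=8, slack=5)
Line 2: ['plane', 'go'] (min_width=8, slack=5)
Line 3: ['gentle', 'wind'] (min_width=11, slack=2)
Line 4: ['small', 'rain'] (min_width=10, slack=3)
Line 5: ['bear', 'coffee'] (min_width=11, slack=2)
Line 6: ['sun', 'water'] (min_width=9, slack=4)
Line 7: ['program'] (min_width=7, slack=6)
Line 8: ['message'] (min_width=7, slack=6)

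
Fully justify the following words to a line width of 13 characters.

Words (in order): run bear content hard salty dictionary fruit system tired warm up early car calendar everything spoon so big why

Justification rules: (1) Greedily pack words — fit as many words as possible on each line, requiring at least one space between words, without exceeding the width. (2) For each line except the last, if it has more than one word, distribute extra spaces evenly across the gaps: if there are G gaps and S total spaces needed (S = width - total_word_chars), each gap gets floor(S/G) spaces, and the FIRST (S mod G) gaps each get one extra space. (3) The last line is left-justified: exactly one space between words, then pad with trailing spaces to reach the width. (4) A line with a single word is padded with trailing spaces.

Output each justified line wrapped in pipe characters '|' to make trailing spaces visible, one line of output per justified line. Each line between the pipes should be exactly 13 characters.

Line 1: ['run', 'bear'] (min_width=8, slack=5)
Line 2: ['content', 'hard'] (min_width=12, slack=1)
Line 3: ['salty'] (min_width=5, slack=8)
Line 4: ['dictionary'] (min_width=10, slack=3)
Line 5: ['fruit', 'system'] (min_width=12, slack=1)
Line 6: ['tired', 'warm', 'up'] (min_width=13, slack=0)
Line 7: ['early', 'car'] (min_width=9, slack=4)
Line 8: ['calendar'] (min_width=8, slack=5)
Line 9: ['everything'] (min_width=10, slack=3)
Line 10: ['spoon', 'so', 'big'] (min_width=12, slack=1)
Line 11: ['why'] (min_width=3, slack=10)

Answer: |run      bear|
|content  hard|
|salty        |
|dictionary   |
|fruit  system|
|tired warm up|
|early     car|
|calendar     |
|everything   |
|spoon  so big|
|why          |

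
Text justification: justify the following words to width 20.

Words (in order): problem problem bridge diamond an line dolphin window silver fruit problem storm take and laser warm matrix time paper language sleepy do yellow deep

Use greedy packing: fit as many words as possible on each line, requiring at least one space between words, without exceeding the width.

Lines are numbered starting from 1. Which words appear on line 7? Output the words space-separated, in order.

Line 1: ['problem', 'problem'] (min_width=15, slack=5)
Line 2: ['bridge', 'diamond', 'an'] (min_width=17, slack=3)
Line 3: ['line', 'dolphin', 'window'] (min_width=19, slack=1)
Line 4: ['silver', 'fruit', 'problem'] (min_width=20, slack=0)
Line 5: ['storm', 'take', 'and', 'laser'] (min_width=20, slack=0)
Line 6: ['warm', 'matrix', 'time'] (min_width=16, slack=4)
Line 7: ['paper', 'language'] (min_width=14, slack=6)
Line 8: ['sleepy', 'do', 'yellow'] (min_width=16, slack=4)
Line 9: ['deep'] (min_width=4, slack=16)

Answer: paper language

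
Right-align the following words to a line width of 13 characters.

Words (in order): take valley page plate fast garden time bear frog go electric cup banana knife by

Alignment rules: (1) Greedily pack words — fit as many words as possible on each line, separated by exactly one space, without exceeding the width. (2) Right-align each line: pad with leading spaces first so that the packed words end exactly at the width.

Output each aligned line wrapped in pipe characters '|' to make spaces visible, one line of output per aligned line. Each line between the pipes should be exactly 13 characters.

Answer: |  take valley|
|   page plate|
|  fast garden|
|    time bear|
|      frog go|
| electric cup|
| banana knife|
|           by|

Derivation:
Line 1: ['take', 'valley'] (min_width=11, slack=2)
Line 2: ['page', 'plate'] (min_width=10, slack=3)
Line 3: ['fast', 'garden'] (min_width=11, slack=2)
Line 4: ['time', 'bear'] (min_width=9, slack=4)
Line 5: ['frog', 'go'] (min_width=7, slack=6)
Line 6: ['electric', 'cup'] (min_width=12, slack=1)
Line 7: ['banana', 'knife'] (min_width=12, slack=1)
Line 8: ['by'] (min_width=2, slack=11)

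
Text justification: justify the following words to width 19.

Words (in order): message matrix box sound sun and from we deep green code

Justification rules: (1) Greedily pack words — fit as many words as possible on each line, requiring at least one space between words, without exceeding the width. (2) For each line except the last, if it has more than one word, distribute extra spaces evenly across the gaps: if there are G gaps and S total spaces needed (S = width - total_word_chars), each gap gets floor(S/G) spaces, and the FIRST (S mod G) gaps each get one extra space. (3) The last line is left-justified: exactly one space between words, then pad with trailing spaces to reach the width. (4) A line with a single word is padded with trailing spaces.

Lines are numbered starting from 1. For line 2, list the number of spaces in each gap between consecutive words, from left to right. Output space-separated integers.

Line 1: ['message', 'matrix', 'box'] (min_width=18, slack=1)
Line 2: ['sound', 'sun', 'and', 'from'] (min_width=18, slack=1)
Line 3: ['we', 'deep', 'green', 'code'] (min_width=18, slack=1)

Answer: 2 1 1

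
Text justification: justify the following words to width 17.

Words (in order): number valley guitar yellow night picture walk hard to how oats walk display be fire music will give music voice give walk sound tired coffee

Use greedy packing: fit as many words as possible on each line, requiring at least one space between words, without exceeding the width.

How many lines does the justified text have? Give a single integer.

Line 1: ['number', 'valley'] (min_width=13, slack=4)
Line 2: ['guitar', 'yellow'] (min_width=13, slack=4)
Line 3: ['night', 'picture'] (min_width=13, slack=4)
Line 4: ['walk', 'hard', 'to', 'how'] (min_width=16, slack=1)
Line 5: ['oats', 'walk', 'display'] (min_width=17, slack=0)
Line 6: ['be', 'fire', 'music'] (min_width=13, slack=4)
Line 7: ['will', 'give', 'music'] (min_width=15, slack=2)
Line 8: ['voice', 'give', 'walk'] (min_width=15, slack=2)
Line 9: ['sound', 'tired'] (min_width=11, slack=6)
Line 10: ['coffee'] (min_width=6, slack=11)
Total lines: 10

Answer: 10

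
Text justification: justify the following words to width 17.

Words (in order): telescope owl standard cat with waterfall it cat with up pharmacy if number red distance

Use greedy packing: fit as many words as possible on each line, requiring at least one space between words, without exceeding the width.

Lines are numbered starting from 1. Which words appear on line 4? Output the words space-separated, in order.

Line 1: ['telescope', 'owl'] (min_width=13, slack=4)
Line 2: ['standard', 'cat', 'with'] (min_width=17, slack=0)
Line 3: ['waterfall', 'it', 'cat'] (min_width=16, slack=1)
Line 4: ['with', 'up', 'pharmacy'] (min_width=16, slack=1)
Line 5: ['if', 'number', 'red'] (min_width=13, slack=4)
Line 6: ['distance'] (min_width=8, slack=9)

Answer: with up pharmacy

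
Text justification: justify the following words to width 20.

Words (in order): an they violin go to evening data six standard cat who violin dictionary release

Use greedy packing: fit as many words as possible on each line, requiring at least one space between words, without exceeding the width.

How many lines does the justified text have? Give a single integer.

Line 1: ['an', 'they', 'violin', 'go', 'to'] (min_width=20, slack=0)
Line 2: ['evening', 'data', 'six'] (min_width=16, slack=4)
Line 3: ['standard', 'cat', 'who'] (min_width=16, slack=4)
Line 4: ['violin', 'dictionary'] (min_width=17, slack=3)
Line 5: ['release'] (min_width=7, slack=13)
Total lines: 5

Answer: 5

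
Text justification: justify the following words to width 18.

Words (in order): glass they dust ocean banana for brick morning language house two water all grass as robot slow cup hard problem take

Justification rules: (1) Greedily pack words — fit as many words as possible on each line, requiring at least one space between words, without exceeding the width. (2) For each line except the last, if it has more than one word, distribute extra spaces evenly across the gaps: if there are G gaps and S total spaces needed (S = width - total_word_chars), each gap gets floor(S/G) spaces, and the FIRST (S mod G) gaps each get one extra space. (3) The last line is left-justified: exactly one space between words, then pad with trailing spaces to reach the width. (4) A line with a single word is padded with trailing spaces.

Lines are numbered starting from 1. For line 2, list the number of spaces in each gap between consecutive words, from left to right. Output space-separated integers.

Line 1: ['glass', 'they', 'dust'] (min_width=15, slack=3)
Line 2: ['ocean', 'banana', 'for'] (min_width=16, slack=2)
Line 3: ['brick', 'morning'] (min_width=13, slack=5)
Line 4: ['language', 'house', 'two'] (min_width=18, slack=0)
Line 5: ['water', 'all', 'grass', 'as'] (min_width=18, slack=0)
Line 6: ['robot', 'slow', 'cup'] (min_width=14, slack=4)
Line 7: ['hard', 'problem', 'take'] (min_width=17, slack=1)

Answer: 2 2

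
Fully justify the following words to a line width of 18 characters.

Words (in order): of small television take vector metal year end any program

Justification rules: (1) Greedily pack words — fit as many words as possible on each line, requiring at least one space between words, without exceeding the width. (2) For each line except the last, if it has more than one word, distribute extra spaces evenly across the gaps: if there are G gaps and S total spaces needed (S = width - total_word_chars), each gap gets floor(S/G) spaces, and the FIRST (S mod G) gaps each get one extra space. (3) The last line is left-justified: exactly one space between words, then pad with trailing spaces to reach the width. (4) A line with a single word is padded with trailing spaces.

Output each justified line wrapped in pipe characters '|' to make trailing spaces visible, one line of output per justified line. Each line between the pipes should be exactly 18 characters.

Answer: |of           small|
|television    take|
|vector  metal year|
|end any program   |

Derivation:
Line 1: ['of', 'small'] (min_width=8, slack=10)
Line 2: ['television', 'take'] (min_width=15, slack=3)
Line 3: ['vector', 'metal', 'year'] (min_width=17, slack=1)
Line 4: ['end', 'any', 'program'] (min_width=15, slack=3)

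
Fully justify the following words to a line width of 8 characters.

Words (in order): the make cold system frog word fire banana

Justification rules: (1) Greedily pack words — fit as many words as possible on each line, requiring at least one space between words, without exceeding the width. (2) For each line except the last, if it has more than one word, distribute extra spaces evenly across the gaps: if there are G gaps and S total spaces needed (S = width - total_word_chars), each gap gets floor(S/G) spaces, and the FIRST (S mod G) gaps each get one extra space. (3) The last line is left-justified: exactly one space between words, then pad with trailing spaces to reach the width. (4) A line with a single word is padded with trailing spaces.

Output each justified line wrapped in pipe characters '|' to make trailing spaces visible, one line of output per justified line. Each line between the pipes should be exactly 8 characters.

Answer: |the make|
|cold    |
|system  |
|frog    |
|word    |
|fire    |
|banana  |

Derivation:
Line 1: ['the', 'make'] (min_width=8, slack=0)
Line 2: ['cold'] (min_width=4, slack=4)
Line 3: ['system'] (min_width=6, slack=2)
Line 4: ['frog'] (min_width=4, slack=4)
Line 5: ['word'] (min_width=4, slack=4)
Line 6: ['fire'] (min_width=4, slack=4)
Line 7: ['banana'] (min_width=6, slack=2)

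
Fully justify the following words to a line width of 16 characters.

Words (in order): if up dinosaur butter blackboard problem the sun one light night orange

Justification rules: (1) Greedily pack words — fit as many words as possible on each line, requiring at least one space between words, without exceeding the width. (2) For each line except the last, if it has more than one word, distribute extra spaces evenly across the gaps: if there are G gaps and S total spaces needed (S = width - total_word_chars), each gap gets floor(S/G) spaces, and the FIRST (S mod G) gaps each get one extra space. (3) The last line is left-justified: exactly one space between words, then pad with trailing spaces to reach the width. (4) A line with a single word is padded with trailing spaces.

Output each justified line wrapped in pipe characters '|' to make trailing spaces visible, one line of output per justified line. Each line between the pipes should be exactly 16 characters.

Line 1: ['if', 'up', 'dinosaur'] (min_width=14, slack=2)
Line 2: ['butter'] (min_width=6, slack=10)
Line 3: ['blackboard'] (min_width=10, slack=6)
Line 4: ['problem', 'the', 'sun'] (min_width=15, slack=1)
Line 5: ['one', 'light', 'night'] (min_width=15, slack=1)
Line 6: ['orange'] (min_width=6, slack=10)

Answer: |if  up  dinosaur|
|butter          |
|blackboard      |
|problem  the sun|
|one  light night|
|orange          |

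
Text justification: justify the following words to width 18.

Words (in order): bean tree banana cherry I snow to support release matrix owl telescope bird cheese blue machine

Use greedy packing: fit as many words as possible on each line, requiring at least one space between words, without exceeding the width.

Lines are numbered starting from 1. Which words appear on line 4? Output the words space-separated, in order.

Line 1: ['bean', 'tree', 'banana'] (min_width=16, slack=2)
Line 2: ['cherry', 'I', 'snow', 'to'] (min_width=16, slack=2)
Line 3: ['support', 'release'] (min_width=15, slack=3)
Line 4: ['matrix', 'owl'] (min_width=10, slack=8)
Line 5: ['telescope', 'bird'] (min_width=14, slack=4)
Line 6: ['cheese', 'blue'] (min_width=11, slack=7)
Line 7: ['machine'] (min_width=7, slack=11)

Answer: matrix owl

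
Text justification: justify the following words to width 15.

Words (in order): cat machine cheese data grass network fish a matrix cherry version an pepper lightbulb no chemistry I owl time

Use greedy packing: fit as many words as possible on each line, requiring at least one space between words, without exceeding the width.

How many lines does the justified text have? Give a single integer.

Answer: 9

Derivation:
Line 1: ['cat', 'machine'] (min_width=11, slack=4)
Line 2: ['cheese', 'data'] (min_width=11, slack=4)
Line 3: ['grass', 'network'] (min_width=13, slack=2)
Line 4: ['fish', 'a', 'matrix'] (min_width=13, slack=2)
Line 5: ['cherry', 'version'] (min_width=14, slack=1)
Line 6: ['an', 'pepper'] (min_width=9, slack=6)
Line 7: ['lightbulb', 'no'] (min_width=12, slack=3)
Line 8: ['chemistry', 'I', 'owl'] (min_width=15, slack=0)
Line 9: ['time'] (min_width=4, slack=11)
Total lines: 9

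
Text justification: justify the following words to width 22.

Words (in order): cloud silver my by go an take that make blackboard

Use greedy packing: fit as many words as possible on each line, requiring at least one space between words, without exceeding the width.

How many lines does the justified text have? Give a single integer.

Line 1: ['cloud', 'silver', 'my', 'by', 'go'] (min_width=21, slack=1)
Line 2: ['an', 'take', 'that', 'make'] (min_width=17, slack=5)
Line 3: ['blackboard'] (min_width=10, slack=12)
Total lines: 3

Answer: 3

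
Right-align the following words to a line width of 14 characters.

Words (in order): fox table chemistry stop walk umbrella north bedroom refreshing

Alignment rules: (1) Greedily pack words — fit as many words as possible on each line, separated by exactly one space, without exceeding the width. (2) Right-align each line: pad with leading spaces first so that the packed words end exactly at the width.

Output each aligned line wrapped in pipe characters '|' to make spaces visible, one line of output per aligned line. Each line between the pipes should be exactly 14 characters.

Line 1: ['fox', 'table'] (min_width=9, slack=5)
Line 2: ['chemistry', 'stop'] (min_width=14, slack=0)
Line 3: ['walk', 'umbrella'] (min_width=13, slack=1)
Line 4: ['north', 'bedroom'] (min_width=13, slack=1)
Line 5: ['refreshing'] (min_width=10, slack=4)

Answer: |     fox table|
|chemistry stop|
| walk umbrella|
| north bedroom|
|    refreshing|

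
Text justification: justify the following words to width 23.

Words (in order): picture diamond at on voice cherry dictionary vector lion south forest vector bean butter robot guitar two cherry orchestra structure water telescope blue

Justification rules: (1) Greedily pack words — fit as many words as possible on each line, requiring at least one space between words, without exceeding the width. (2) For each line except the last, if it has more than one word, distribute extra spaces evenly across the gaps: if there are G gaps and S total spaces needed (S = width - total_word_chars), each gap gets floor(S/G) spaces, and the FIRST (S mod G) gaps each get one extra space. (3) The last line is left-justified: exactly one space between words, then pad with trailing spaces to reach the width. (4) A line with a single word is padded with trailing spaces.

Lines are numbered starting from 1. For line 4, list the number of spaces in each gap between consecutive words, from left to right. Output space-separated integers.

Line 1: ['picture', 'diamond', 'at', 'on'] (min_width=21, slack=2)
Line 2: ['voice', 'cherry', 'dictionary'] (min_width=23, slack=0)
Line 3: ['vector', 'lion', 'south'] (min_width=17, slack=6)
Line 4: ['forest', 'vector', 'bean'] (min_width=18, slack=5)
Line 5: ['butter', 'robot', 'guitar', 'two'] (min_width=23, slack=0)
Line 6: ['cherry', 'orchestra'] (min_width=16, slack=7)
Line 7: ['structure', 'water'] (min_width=15, slack=8)
Line 8: ['telescope', 'blue'] (min_width=14, slack=9)

Answer: 4 3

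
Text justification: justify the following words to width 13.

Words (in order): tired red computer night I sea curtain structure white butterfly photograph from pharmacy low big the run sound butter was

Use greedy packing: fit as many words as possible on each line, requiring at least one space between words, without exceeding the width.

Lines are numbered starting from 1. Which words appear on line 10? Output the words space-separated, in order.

Line 1: ['tired', 'red'] (min_width=9, slack=4)
Line 2: ['computer'] (min_width=8, slack=5)
Line 3: ['night', 'I', 'sea'] (min_width=11, slack=2)
Line 4: ['curtain'] (min_width=7, slack=6)
Line 5: ['structure'] (min_width=9, slack=4)
Line 6: ['white'] (min_width=5, slack=8)
Line 7: ['butterfly'] (min_width=9, slack=4)
Line 8: ['photograph'] (min_width=10, slack=3)
Line 9: ['from', 'pharmacy'] (min_width=13, slack=0)
Line 10: ['low', 'big', 'the'] (min_width=11, slack=2)
Line 11: ['run', 'sound'] (min_width=9, slack=4)
Line 12: ['butter', 'was'] (min_width=10, slack=3)

Answer: low big the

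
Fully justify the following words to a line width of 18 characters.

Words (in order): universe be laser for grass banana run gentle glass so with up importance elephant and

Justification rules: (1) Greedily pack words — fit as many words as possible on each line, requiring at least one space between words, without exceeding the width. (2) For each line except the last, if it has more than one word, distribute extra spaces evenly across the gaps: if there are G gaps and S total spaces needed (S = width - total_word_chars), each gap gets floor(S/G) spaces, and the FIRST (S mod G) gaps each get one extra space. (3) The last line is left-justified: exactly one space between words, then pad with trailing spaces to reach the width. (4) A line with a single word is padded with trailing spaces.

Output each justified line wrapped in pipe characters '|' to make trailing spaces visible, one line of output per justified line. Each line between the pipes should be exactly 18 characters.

Answer: |universe  be laser|
|for  grass  banana|
|run  gentle  glass|
|so     with     up|
|importance        |
|elephant and      |

Derivation:
Line 1: ['universe', 'be', 'laser'] (min_width=17, slack=1)
Line 2: ['for', 'grass', 'banana'] (min_width=16, slack=2)
Line 3: ['run', 'gentle', 'glass'] (min_width=16, slack=2)
Line 4: ['so', 'with', 'up'] (min_width=10, slack=8)
Line 5: ['importance'] (min_width=10, slack=8)
Line 6: ['elephant', 'and'] (min_width=12, slack=6)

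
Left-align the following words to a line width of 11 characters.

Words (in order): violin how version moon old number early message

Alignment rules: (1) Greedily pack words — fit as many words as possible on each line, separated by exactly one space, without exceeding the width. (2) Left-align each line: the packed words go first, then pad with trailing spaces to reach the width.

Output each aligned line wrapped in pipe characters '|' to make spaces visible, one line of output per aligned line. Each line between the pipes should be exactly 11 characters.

Answer: |violin how |
|version    |
|moon old   |
|number     |
|early      |
|message    |

Derivation:
Line 1: ['violin', 'how'] (min_width=10, slack=1)
Line 2: ['version'] (min_width=7, slack=4)
Line 3: ['moon', 'old'] (min_width=8, slack=3)
Line 4: ['number'] (min_width=6, slack=5)
Line 5: ['early'] (min_width=5, slack=6)
Line 6: ['message'] (min_width=7, slack=4)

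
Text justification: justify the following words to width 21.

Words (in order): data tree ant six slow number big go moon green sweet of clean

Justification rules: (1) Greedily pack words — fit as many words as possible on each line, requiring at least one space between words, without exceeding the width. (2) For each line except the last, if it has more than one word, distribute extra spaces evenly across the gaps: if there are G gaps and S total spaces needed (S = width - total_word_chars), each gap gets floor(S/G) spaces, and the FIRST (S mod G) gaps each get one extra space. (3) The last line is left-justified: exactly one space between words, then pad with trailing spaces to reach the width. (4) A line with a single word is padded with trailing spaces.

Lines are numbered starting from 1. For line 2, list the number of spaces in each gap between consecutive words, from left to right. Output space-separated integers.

Line 1: ['data', 'tree', 'ant', 'six'] (min_width=17, slack=4)
Line 2: ['slow', 'number', 'big', 'go'] (min_width=18, slack=3)
Line 3: ['moon', 'green', 'sweet', 'of'] (min_width=19, slack=2)
Line 4: ['clean'] (min_width=5, slack=16)

Answer: 2 2 2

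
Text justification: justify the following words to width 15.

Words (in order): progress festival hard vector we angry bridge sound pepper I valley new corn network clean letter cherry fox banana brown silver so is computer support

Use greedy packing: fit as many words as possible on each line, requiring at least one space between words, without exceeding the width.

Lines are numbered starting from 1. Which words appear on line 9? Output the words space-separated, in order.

Answer: fox banana

Derivation:
Line 1: ['progress'] (min_width=8, slack=7)
Line 2: ['festival', 'hard'] (min_width=13, slack=2)
Line 3: ['vector', 'we', 'angry'] (min_width=15, slack=0)
Line 4: ['bridge', 'sound'] (min_width=12, slack=3)
Line 5: ['pepper', 'I', 'valley'] (min_width=15, slack=0)
Line 6: ['new', 'corn'] (min_width=8, slack=7)
Line 7: ['network', 'clean'] (min_width=13, slack=2)
Line 8: ['letter', 'cherry'] (min_width=13, slack=2)
Line 9: ['fox', 'banana'] (min_width=10, slack=5)
Line 10: ['brown', 'silver', 'so'] (min_width=15, slack=0)
Line 11: ['is', 'computer'] (min_width=11, slack=4)
Line 12: ['support'] (min_width=7, slack=8)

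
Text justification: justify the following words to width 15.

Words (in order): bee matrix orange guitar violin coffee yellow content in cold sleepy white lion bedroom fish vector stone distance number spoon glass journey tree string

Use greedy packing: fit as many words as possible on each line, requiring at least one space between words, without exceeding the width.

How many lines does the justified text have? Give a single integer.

Answer: 12

Derivation:
Line 1: ['bee', 'matrix'] (min_width=10, slack=5)
Line 2: ['orange', 'guitar'] (min_width=13, slack=2)
Line 3: ['violin', 'coffee'] (min_width=13, slack=2)
Line 4: ['yellow', 'content'] (min_width=14, slack=1)
Line 5: ['in', 'cold', 'sleepy'] (min_width=14, slack=1)
Line 6: ['white', 'lion'] (min_width=10, slack=5)
Line 7: ['bedroom', 'fish'] (min_width=12, slack=3)
Line 8: ['vector', 'stone'] (min_width=12, slack=3)
Line 9: ['distance', 'number'] (min_width=15, slack=0)
Line 10: ['spoon', 'glass'] (min_width=11, slack=4)
Line 11: ['journey', 'tree'] (min_width=12, slack=3)
Line 12: ['string'] (min_width=6, slack=9)
Total lines: 12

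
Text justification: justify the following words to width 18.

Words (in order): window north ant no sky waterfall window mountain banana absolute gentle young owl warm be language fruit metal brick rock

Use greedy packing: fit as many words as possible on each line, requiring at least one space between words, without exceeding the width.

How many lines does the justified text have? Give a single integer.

Answer: 8

Derivation:
Line 1: ['window', 'north', 'ant'] (min_width=16, slack=2)
Line 2: ['no', 'sky', 'waterfall'] (min_width=16, slack=2)
Line 3: ['window', 'mountain'] (min_width=15, slack=3)
Line 4: ['banana', 'absolute'] (min_width=15, slack=3)
Line 5: ['gentle', 'young', 'owl'] (min_width=16, slack=2)
Line 6: ['warm', 'be', 'language'] (min_width=16, slack=2)
Line 7: ['fruit', 'metal', 'brick'] (min_width=17, slack=1)
Line 8: ['rock'] (min_width=4, slack=14)
Total lines: 8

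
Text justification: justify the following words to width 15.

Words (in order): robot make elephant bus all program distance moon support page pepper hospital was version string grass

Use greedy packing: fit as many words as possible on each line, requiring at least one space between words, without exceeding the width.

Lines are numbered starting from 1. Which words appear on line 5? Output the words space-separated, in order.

Answer: support page

Derivation:
Line 1: ['robot', 'make'] (min_width=10, slack=5)
Line 2: ['elephant', 'bus'] (min_width=12, slack=3)
Line 3: ['all', 'program'] (min_width=11, slack=4)
Line 4: ['distance', 'moon'] (min_width=13, slack=2)
Line 5: ['support', 'page'] (min_width=12, slack=3)
Line 6: ['pepper', 'hospital'] (min_width=15, slack=0)
Line 7: ['was', 'version'] (min_width=11, slack=4)
Line 8: ['string', 'grass'] (min_width=12, slack=3)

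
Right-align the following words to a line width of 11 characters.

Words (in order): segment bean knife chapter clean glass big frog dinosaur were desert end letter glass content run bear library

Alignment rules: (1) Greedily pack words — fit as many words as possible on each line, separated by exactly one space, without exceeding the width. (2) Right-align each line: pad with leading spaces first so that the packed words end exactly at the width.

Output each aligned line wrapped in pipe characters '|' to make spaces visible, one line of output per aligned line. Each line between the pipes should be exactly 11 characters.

Answer: |    segment|
| bean knife|
|    chapter|
|clean glass|
|   big frog|
|   dinosaur|
|were desert|
| end letter|
|      glass|
|content run|
|       bear|
|    library|

Derivation:
Line 1: ['segment'] (min_width=7, slack=4)
Line 2: ['bean', 'knife'] (min_width=10, slack=1)
Line 3: ['chapter'] (min_width=7, slack=4)
Line 4: ['clean', 'glass'] (min_width=11, slack=0)
Line 5: ['big', 'frog'] (min_width=8, slack=3)
Line 6: ['dinosaur'] (min_width=8, slack=3)
Line 7: ['were', 'desert'] (min_width=11, slack=0)
Line 8: ['end', 'letter'] (min_width=10, slack=1)
Line 9: ['glass'] (min_width=5, slack=6)
Line 10: ['content', 'run'] (min_width=11, slack=0)
Line 11: ['bear'] (min_width=4, slack=7)
Line 12: ['library'] (min_width=7, slack=4)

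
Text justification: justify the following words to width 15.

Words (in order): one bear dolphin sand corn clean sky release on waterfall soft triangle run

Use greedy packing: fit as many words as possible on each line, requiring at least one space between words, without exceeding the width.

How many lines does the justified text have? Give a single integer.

Answer: 6

Derivation:
Line 1: ['one', 'bear'] (min_width=8, slack=7)
Line 2: ['dolphin', 'sand'] (min_width=12, slack=3)
Line 3: ['corn', 'clean', 'sky'] (min_width=14, slack=1)
Line 4: ['release', 'on'] (min_width=10, slack=5)
Line 5: ['waterfall', 'soft'] (min_width=14, slack=1)
Line 6: ['triangle', 'run'] (min_width=12, slack=3)
Total lines: 6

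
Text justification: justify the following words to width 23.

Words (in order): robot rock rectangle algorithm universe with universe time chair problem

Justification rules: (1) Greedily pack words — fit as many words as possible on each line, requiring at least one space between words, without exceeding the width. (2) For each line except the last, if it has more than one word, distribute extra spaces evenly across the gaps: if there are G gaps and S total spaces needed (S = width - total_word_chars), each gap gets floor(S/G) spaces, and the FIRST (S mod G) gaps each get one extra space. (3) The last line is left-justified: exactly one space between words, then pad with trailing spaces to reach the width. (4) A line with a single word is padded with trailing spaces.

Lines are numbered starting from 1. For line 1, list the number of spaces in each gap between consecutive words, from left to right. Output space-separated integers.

Line 1: ['robot', 'rock', 'rectangle'] (min_width=20, slack=3)
Line 2: ['algorithm', 'universe', 'with'] (min_width=23, slack=0)
Line 3: ['universe', 'time', 'chair'] (min_width=19, slack=4)
Line 4: ['problem'] (min_width=7, slack=16)

Answer: 3 2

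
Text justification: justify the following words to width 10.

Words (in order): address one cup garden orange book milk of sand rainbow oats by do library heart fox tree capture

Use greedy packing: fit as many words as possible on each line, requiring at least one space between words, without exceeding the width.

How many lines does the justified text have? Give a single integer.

Answer: 12

Derivation:
Line 1: ['address'] (min_width=7, slack=3)
Line 2: ['one', 'cup'] (min_width=7, slack=3)
Line 3: ['garden'] (min_width=6, slack=4)
Line 4: ['orange'] (min_width=6, slack=4)
Line 5: ['book', 'milk'] (min_width=9, slack=1)
Line 6: ['of', 'sand'] (min_width=7, slack=3)
Line 7: ['rainbow'] (min_width=7, slack=3)
Line 8: ['oats', 'by', 'do'] (min_width=10, slack=0)
Line 9: ['library'] (min_width=7, slack=3)
Line 10: ['heart', 'fox'] (min_width=9, slack=1)
Line 11: ['tree'] (min_width=4, slack=6)
Line 12: ['capture'] (min_width=7, slack=3)
Total lines: 12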